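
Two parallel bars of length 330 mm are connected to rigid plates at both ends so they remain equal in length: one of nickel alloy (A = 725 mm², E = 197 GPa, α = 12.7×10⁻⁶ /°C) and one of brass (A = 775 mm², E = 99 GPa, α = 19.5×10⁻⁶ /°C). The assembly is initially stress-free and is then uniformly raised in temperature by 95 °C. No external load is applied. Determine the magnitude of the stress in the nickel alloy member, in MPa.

σ ≈ 44.5 MPa (tensile)

Equilibrium of a rigid end plate with no external load gives equal and opposite internal forces ±P in the two members. Since α_{brass} > α_{nickel alloy}, heating drives the brass into compression and the nickel alloy into tension.
Equating the net (thermal + elastic) strains gives |α₁ − α₂|·ΔT = P·[1/(A₁E₁) + 1/(A₂E₂)].
|α₁ − α₂|·ΔT = 6.8×10⁻⁶ × 95 = 0.000646.
1/(A₁E₁) + 1/(A₂E₂) = 1/(725×197×10³) + 1/(775×99×10³) = 2.004×10⁻⁸ N⁻¹.
So P = 0.000646 / 2.004×10⁻⁸ = 32.24 kN.
σ_{nickel alloy} = P/A₁ = 32240/725 = 44.47 MPa, tensile.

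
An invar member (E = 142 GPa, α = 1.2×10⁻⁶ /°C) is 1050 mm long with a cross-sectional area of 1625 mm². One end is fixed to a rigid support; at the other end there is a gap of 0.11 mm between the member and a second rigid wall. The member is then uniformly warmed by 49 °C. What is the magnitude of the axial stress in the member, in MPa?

σ ≈ 0 MPa

Free thermal elongation = αΔT L = 1.2×10⁻⁶ × 49 × 1050 = 0.06174 mm.
This is smaller than the 0.11 mm clearance, so the member expands freely without reaching the stop — the stress is zero.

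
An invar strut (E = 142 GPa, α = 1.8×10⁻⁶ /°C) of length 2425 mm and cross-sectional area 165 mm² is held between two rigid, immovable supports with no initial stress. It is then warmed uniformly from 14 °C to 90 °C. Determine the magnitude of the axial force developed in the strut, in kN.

With zero net strain, σ = E·αΔT = 142 GPa × 1.8×10⁻⁶ × 76 = 19.43 MPa.
P = AEαΔT = 165 × 142×10³ × 1.8×10⁻⁶ × 76 = 3.205 kN (compressive).

P ≈ 3.21 kN (compressive)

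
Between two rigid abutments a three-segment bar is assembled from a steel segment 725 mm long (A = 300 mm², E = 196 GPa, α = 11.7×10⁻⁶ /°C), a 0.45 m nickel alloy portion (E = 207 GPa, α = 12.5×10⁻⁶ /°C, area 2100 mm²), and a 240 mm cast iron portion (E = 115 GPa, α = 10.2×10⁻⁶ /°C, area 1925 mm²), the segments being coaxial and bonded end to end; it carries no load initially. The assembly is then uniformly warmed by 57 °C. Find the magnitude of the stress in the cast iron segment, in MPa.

σ ≈ 33.9 MPa (compressive)

If the supports were absent, the total length change would be Σ αᵢΔT Lᵢ = 11.7×10⁻⁶×57×725 + 12.5×10⁻⁶×57×450 + 10.2×10⁻⁶×57×240 = 0.9437 mm.
The walls prevent any net length change, so an axial force P (same in every segment) develops. Compatibility: P · Σ Lᵢ/(AᵢEᵢ) = δ_free.
Σ Lᵢ/(AᵢEᵢ) = 725/(300×196×10³) + 450/(2100×207×10³) + 240/(1925×115×10³) = 1.445×10⁻⁵ mm/N.
So P = 0.9437 / 1.445×10⁻⁵ = 65.31 kN, compressive.
σ_{cast iron} = P / A = 65310 / 1925 = 33.93 MPa.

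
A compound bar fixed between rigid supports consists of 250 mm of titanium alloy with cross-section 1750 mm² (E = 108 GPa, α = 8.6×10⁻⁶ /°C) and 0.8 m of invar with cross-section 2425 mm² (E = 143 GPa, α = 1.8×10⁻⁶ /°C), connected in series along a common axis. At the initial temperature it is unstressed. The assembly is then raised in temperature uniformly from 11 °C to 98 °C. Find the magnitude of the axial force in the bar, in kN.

With the walls removed the bar would change length by δ_free = Σ αᵢΔT Lᵢ = 8.6×10⁻⁶×87×250 + 1.8×10⁻⁶×87×800 = 0.3123 mm.
Since the ends are fixed, an axial force P builds up, equal in every segment, with P · Σ Lᵢ/(AᵢEᵢ) = δ_free.
The series flexibility is Σ Lᵢ/(AᵢEᵢ) = 250/(1750×108×10³) + 800/(2425×143×10³) = 3.63×10⁻⁶ mm/N.
P = 0.3123 / 3.63×10⁻⁶ = 86050 N = 86.05 kN, compressive.

P ≈ 86 kN (compressive)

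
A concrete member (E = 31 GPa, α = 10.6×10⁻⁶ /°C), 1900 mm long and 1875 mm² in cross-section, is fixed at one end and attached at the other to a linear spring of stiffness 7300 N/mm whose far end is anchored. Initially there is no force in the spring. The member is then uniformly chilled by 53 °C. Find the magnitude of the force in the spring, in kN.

P ≈ 6.29 kN

The unrestrained thermal change is αΔT L = 10.6×10⁻⁶ × 53 × 1900 = 1.067 mm.
Let P be the tensile force in the spring. The member extends elastically by PL/(AE) and the spring stretches by P/k; together these equal δ_free.
So P = δ_free / [L/(AE) + 1/k] = 1.067 / [ 1900/(1875×31×10³) + 1/(7300) ].
P = 1.067 / 0.0001697 = 6291 N.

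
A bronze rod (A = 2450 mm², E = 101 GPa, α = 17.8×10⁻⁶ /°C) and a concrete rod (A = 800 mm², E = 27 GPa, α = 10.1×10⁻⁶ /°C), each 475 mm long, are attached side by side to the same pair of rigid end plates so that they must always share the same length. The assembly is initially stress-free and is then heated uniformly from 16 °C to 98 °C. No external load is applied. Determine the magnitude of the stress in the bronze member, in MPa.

Equilibrium of a rigid end plate with no external load gives equal and opposite internal forces ±P in the two members. Since α_{bronze} > α_{concrete}, heating drives the bronze into compression and the concrete into tension.
Compatibility of the two members (thermal + elastic change equal): (α₁ − α₂)ΔT = P·[1/(A₁E₁) + 1/(A₂E₂)].
|α₁ − α₂|·ΔT = 7.7×10⁻⁶ × 82 = 0.0006314.
1/(A₁E₁) + 1/(A₂E₂) = 1/(2450×101×10³) + 1/(800×27×10³) = 5.034×10⁻⁸ N⁻¹.
P = 0.0006314 / 5.034×10⁻⁸ = 12540 N = 12.54 kN.
σ_{bronze} = P/A₁ = 12540/2450 = 5.12 MPa, compressive.

σ ≈ 5.12 MPa (compressive)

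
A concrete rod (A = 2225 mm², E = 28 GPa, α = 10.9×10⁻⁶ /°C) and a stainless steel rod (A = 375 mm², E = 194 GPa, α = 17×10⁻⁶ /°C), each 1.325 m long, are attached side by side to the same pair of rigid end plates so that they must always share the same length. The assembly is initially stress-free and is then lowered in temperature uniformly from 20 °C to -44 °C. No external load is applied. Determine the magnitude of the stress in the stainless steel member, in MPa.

σ ≈ 34.9 MPa (tensile)

The stainless steel has the larger α, so on cooling it would change length more than the concrete if both were free. The rigid plates force a common final length, so the stainless steel is put into tension and the concrete into compression, with equal and opposite forces P (no external load).
Compatibility of the two members (thermal + elastic change equal): (α₁ − α₂)ΔT = P·[1/(A₁E₁) + 1/(A₂E₂)].
|α₁ − α₂|·ΔT = 6.1×10⁻⁶ × 64 = 0.0003904.
1/(A₁E₁) + 1/(A₂E₂) = 1/(2225×28×10³) + 1/(375×194×10³) = 2.98×10⁻⁸ N⁻¹.
So P = 0.0003904 / 2.98×10⁻⁸ = 13.1 kN.
σ_{stainless steel} = P/A₂ = 13100/375 = 34.94 MPa, tensile.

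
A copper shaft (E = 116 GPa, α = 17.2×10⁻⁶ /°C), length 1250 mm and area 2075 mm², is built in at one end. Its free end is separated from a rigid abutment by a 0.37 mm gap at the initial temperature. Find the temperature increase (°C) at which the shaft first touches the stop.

ΔT ≈ 17.2 °C

The gap closes when αΔT L = 0.37 mm, since the shaft is still unstressed at that instant.
So ΔT = g/(αL) = 0.37/(17.2×10⁻⁶ × 1250) = 17.21 °C.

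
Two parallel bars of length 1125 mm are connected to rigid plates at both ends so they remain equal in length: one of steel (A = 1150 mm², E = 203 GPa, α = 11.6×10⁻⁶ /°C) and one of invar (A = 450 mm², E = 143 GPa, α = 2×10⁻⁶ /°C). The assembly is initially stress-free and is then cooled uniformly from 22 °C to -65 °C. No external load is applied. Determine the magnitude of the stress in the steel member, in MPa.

σ ≈ 36.6 MPa (tensile)

Both members must finish at the same length. With the larger α, the steel tends to over-contract; the plates restrain it, putting the steel in tension and the invar in compression. With no external load the two internal forces are equal and opposite, magnitude P.
Setting the final lengths equal and cancelling L: (α₁ − α₂)ΔT = P/(A₁E₁) + P/(A₂E₂).
|α₁ − α₂|·ΔT = 9.6×10⁻⁶ × 87 = 0.0008352.
1/(A₁E₁) + 1/(A₂E₂) = 1/(1150×203×10³) + 1/(450×143×10³) = 1.982×10⁻⁸ N⁻¹.
P = 0.0008352 / 1.982×10⁻⁸ = 42130 N = 42.13 kN.
σ_{steel} = P/A₁ = 42130/1150 = 36.64 MPa, tensile.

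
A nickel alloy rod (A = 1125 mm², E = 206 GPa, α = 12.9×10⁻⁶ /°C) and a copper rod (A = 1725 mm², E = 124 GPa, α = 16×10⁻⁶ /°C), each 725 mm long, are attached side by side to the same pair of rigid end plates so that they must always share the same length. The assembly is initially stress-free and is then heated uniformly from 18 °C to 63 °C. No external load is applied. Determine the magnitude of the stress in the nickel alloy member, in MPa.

Equilibrium of a rigid end plate with no external load gives equal and opposite internal forces ±P in the two members. Since α_{copper} > α_{nickel alloy}, heating drives the copper into compression and the nickel alloy into tension.
Compatibility of the two members (thermal + elastic change equal): (α₁ − α₂)ΔT = P·[1/(A₁E₁) + 1/(A₂E₂)].
|α₁ − α₂|·ΔT = 3.1×10⁻⁶ × 45 = 0.0001395.
1/(A₁E₁) + 1/(A₂E₂) = 1/(1125×206×10³) + 1/(1725×124×10³) = 8.99×10⁻⁹ N⁻¹.
So P = 0.0001395 / 8.99×10⁻⁹ = 15.52 kN.
σ_{nickel alloy} = P/A₁ = 15520/1125 = 13.79 MPa, tensile.

σ ≈ 13.8 MPa (tensile)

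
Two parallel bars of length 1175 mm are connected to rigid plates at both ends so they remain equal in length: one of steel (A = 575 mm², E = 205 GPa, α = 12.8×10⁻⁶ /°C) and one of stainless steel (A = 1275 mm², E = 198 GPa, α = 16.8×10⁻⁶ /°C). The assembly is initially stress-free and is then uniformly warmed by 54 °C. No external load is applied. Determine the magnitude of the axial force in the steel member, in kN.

Both members must finish at the same length. With the larger α, the stainless steel tends to over-expand; the plates restrain it, putting the stainless steel in compression and the steel in tension. With no external load the two internal forces are equal and opposite, magnitude P.
Compatibility of the two members (thermal + elastic change equal): (α₁ − α₂)ΔT = P·[1/(A₁E₁) + 1/(A₂E₂)].
|α₁ − α₂|·ΔT = 4×10⁻⁶ × 54 = 0.000216.
1/(A₁E₁) + 1/(A₂E₂) = 1/(575×205×10³) + 1/(1275×198×10³) = 1.244×10⁻⁸ N⁻¹.
P = 0.000216 / 1.244×10⁻⁸ = 17360 N = 17.36 kN.

P ≈ 17.4 kN (tensile in the steel)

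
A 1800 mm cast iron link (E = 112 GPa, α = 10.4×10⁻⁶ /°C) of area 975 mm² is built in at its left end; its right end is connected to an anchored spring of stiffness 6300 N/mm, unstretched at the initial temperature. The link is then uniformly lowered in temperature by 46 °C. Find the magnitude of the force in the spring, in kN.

P ≈ 4.91 kN

If the spring were absent the link would shorten by αΔT L = 10.4×10⁻⁶ × 46 × 1800 = 0.8611 mm.
Let P be the tensile force in the spring. The link extends elastically by PL/(AE) and the spring stretches by P/k; together these equal δ_free.
P [ L/(AE) + 1/k ] = δ_free → P [ 1800/(975×112×10³) + 1/(6300) ] = 0.8611.
P = 0.8611 / 0.0001752 = 4915 N.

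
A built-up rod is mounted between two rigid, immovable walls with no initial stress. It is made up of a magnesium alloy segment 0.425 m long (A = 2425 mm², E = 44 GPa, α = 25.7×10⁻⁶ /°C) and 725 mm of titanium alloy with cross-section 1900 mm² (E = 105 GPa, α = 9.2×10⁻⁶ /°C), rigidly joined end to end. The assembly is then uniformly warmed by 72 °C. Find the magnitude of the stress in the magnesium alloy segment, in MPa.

Free thermal expansion of the whole bar: Σ αᵢΔT Lᵢ = 25.7×10⁻⁶×72×425 + 9.2×10⁻⁶×72×725 = 1.267 mm.
Since the ends are fixed, an axial force P builds up, equal in every segment, with P · Σ Lᵢ/(AᵢEᵢ) = δ_free.
The series flexibility is Σ Lᵢ/(AᵢEᵢ) = 425/(2425×44×10³) + 725/(1900×105×10³) = 7.617×10⁻⁶ mm/N.
Hence P = δ_free / Σ(L/AE) = 1.267/7.617×10⁻⁶ = 166.3 kN (compressive).
σ_{magnesium alloy} = P / A = 166300 / 2425 = 68.57 MPa.

σ ≈ 68.6 MPa (compressive)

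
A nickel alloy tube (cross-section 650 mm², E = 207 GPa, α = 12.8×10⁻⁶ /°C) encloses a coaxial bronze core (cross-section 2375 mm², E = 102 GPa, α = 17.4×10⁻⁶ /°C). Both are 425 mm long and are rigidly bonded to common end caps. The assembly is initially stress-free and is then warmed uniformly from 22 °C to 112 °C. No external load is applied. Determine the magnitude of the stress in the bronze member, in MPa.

Equilibrium of a rigid end plate with no external load gives equal and opposite internal forces ±P in the two members. Since α_{bronze} > α_{nickel alloy}, heating drives the bronze into compression and the nickel alloy into tension.
Compatibility of the two members (thermal + elastic change equal): (α₁ − α₂)ΔT = P·[1/(A₁E₁) + 1/(A₂E₂)].
|α₁ − α₂|·ΔT = 4.6×10⁻⁶ × 90 = 0.000414.
1/(A₁E₁) + 1/(A₂E₂) = 1/(650×207×10³) + 1/(2375×102×10³) = 1.156×10⁻⁸ N⁻¹.
So P = 0.000414 / 1.156×10⁻⁸ = 35.81 kN.
σ_{bronze} = P/A₂ = 35810/2375 = 15.08 MPa, compressive.

σ ≈ 15.1 MPa (compressive)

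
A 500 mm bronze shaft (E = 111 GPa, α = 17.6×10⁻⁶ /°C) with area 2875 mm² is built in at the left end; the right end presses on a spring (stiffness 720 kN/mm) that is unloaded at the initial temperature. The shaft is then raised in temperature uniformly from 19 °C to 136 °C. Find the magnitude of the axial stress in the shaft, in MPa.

σ ≈ 121 MPa (compressive)

If the spring were absent the shaft would lengthen by αΔT L = 17.6×10⁻⁶ × 117 × 500 = 1.03 mm.
Let P be the compressive force at the spring. The shaft shortens elastically by PL/(AE) and the spring compresses by P/k; together these equal δ_free.
P [ L/(AE) + 1/k ] = δ_free → P [ 500/(2875×111×10³) + 1/(720×10³) ] = 1.03.
P = 1.03 / 2.956×10⁻⁶ = 348300 N.
σ = P/A = 348300/2875 = 121.2 MPa.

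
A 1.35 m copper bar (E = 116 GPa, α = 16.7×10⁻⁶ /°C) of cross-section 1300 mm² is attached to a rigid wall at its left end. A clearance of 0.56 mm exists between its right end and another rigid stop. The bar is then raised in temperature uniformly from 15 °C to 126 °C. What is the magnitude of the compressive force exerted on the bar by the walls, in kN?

Free thermal elongation = αΔT L = 16.7×10⁻⁶ × 111 × 1350 = 2.502 mm.
This exceeds the 0.56 mm gap, so the wall pushes back. The portion of expansion that must be recovered elastically is δ_free − gap = 2.502 − 0.56 = 1.942 mm.
Compatibility: PL/(AE) = 1.942 mm, so σ = P/A = E × (1.942/1350) = 166.9 MPa.
Force on the wall = σA = 166.9 × 1300 mm² = 217 kN.

P ≈ 217 kN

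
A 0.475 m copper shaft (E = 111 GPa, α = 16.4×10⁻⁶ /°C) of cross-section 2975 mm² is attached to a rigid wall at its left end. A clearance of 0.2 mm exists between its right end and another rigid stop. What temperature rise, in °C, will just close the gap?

Contact occurs when the free expansion equals the gap: αΔT L = 0.2 mm.
ΔT = 0.2 / (16.4×10⁻⁶ × 475) = 25.67 °C.

ΔT ≈ 25.7 °C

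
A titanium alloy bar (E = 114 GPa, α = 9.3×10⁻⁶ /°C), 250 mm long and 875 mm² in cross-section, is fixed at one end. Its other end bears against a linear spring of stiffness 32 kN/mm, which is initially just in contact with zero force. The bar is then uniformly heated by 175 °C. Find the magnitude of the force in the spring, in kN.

If the spring were absent the bar would lengthen by αΔT L = 9.3×10⁻⁶ × 175 × 250 = 0.4069 mm.
Let P be the compressive force at the spring. The bar shortens elastically by PL/(AE) and the spring compresses by P/k; together these equal δ_free.
So P = δ_free / [L/(AE) + 1/k] = 0.4069 / [ 250/(875×114×10³) + 1/(32×10³) ].
P = 0.4069 / 3.376×10⁻⁵ = 12050 N.

P ≈ 12.1 kN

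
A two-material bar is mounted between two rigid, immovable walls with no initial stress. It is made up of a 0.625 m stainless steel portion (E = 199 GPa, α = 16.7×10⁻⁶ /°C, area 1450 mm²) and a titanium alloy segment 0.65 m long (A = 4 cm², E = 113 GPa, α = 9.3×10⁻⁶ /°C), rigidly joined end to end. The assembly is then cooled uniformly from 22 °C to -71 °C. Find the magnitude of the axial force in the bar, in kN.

P ≈ 92.6 kN (tensile)

Free thermal contraction of the whole bar: Σ αᵢΔT Lᵢ = 16.7×10⁻⁶×93×625 + 9.3×10⁻⁶×93×650 = 1.533 mm.
Since the ends are fixed, an axial force P builds up, equal in every segment, with P · Σ Lᵢ/(AᵢEᵢ) = δ_free.
The series flexibility is Σ Lᵢ/(AᵢEᵢ) = 625/(1450×199×10³) + 650/(400×113×10³) = 1.655×10⁻⁵ mm/N.
So P = 1.533 / 1.655×10⁻⁵ = 92.64 kN, tensile.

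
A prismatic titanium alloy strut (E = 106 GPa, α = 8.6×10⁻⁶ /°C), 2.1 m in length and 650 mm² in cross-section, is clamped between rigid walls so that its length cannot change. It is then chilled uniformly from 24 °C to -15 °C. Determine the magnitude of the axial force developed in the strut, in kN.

With zero net strain, σ = E·αΔT = 106 GPa × 8.6×10⁻⁶ × 39 = 35.55 MPa.
Axial force P = σA = 35.55 × 650 = 23110 N = 23.11 kN, tensile.

P ≈ 23.1 kN (tensile)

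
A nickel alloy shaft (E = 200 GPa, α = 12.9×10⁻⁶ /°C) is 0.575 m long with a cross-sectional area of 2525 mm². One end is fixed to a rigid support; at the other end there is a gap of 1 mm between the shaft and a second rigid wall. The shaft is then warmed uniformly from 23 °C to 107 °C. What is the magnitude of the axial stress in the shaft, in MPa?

If the wall were absent the shaft would grow by αΔT L = 12.9×10⁻⁶ × 84 × 575 = 0.6231 mm.
This is smaller than the 1 mm clearance, so the shaft expands freely without reaching the stop — the stress is zero.

σ ≈ 0 MPa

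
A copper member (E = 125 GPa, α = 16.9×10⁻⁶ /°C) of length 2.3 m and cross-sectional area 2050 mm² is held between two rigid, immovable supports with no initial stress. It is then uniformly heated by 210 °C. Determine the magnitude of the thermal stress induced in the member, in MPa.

The supports are rigid, so the total axial strain is zero. The restrained thermal strain is ε = αΔT = 16.9×10⁻⁶ × 210 = 3549×10⁻⁶.
σ = EαΔT = 125×10³ × 16.9×10⁻⁶ × 210 = 443.6 MPa (compressive; the member is trying to expand).

σ ≈ 444 MPa (compressive)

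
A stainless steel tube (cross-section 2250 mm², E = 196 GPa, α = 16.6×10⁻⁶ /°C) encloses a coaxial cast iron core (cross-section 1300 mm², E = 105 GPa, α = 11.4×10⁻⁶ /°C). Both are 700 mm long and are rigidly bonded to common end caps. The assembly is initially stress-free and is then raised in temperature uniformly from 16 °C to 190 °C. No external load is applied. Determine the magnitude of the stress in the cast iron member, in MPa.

The stainless steel has the larger α, so on heating it would change length more than the cast iron if both were free. The rigid plates force a common final length, so the stainless steel is put into compression and the cast iron into tension, with equal and opposite forces P (no external load).
Compatibility of the two members (thermal + elastic change equal): (α₁ − α₂)ΔT = P·[1/(A₁E₁) + 1/(A₂E₂)].
|α₁ − α₂|·ΔT = 5.2×10⁻⁶ × 174 = 0.0009048.
1/(A₁E₁) + 1/(A₂E₂) = 1/(2250×196×10³) + 1/(1300×105×10³) = 9.594×10⁻⁹ N⁻¹.
P = 0.0009048 / 9.594×10⁻⁹ = 94310 N = 94.31 kN.
σ_{cast iron} = P/A₂ = 94310/1300 = 72.55 MPa, tensile.

σ ≈ 72.5 MPa (tensile)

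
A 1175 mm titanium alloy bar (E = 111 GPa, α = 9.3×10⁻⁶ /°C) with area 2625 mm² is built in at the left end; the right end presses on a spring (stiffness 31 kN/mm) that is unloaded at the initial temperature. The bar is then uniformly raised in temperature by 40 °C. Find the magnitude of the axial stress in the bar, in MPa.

If the spring were absent the bar would lengthen by αΔT L = 9.3×10⁻⁶ × 40 × 1175 = 0.4371 mm.
With a force P in the spring, the elastic change of the bar is PL/(AE) and that of the spring is P/k; compatibility requires their sum to equal δ_free.
So P = δ_free / [L/(AE) + 1/k] = 0.4371 / [ 1175/(2625×111×10³) + 1/(31×10³) ].
P = 0.4371 / 3.629×10⁻⁵ = 12040 N.
σ = P/A = 12040/2625 = 4.588 MPa.

σ ≈ 4.59 MPa (compressive)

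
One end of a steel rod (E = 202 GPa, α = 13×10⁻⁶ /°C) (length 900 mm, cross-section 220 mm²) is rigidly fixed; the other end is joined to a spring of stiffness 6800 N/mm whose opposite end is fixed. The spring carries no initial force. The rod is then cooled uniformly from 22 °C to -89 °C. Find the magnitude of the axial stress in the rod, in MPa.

σ ≈ 35.3 MPa (tensile)

Free thermal contraction: δ_free = αΔT L = 13×10⁻⁶ × 111 × 900 = 1.299 mm.
Let P be the tensile force in the spring. The rod extends elastically by PL/(AE) and the spring stretches by P/k; together these equal δ_free.
P [ L/(AE) + 1/k ] = δ_free → P [ 900/(220×202×10³) + 1/(6800) ] = 1.299.
P = 1.299 / 0.0001673 = 7762 N.
σ = P/A = 7762/220 = 35.28 MPa.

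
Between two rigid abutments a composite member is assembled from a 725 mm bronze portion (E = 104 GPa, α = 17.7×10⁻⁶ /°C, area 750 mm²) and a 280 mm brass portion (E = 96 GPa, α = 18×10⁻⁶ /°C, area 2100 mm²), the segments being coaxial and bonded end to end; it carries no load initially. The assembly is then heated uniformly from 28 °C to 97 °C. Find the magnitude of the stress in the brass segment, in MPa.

σ ≈ 55 MPa (compressive)

With the walls removed the bar would change length by δ_free = Σ αᵢΔT Lᵢ = 17.7×10⁻⁶×69×725 + 18×10⁻⁶×69×280 = 1.233 mm.
The rigid supports impose zero overall length change; the single axial force P common to all segments must satisfy P Σ Lᵢ/(AᵢEᵢ) = δ_free.
The series flexibility is Σ Lᵢ/(AᵢEᵢ) = 725/(750×104×10³) + 280/(2100×96×10³) = 1.068×10⁻⁵ mm/N.
P = 1.233 / 1.068×10⁻⁵ = 115400 N = 115.4 kN, compressive.
σ_{brass} = P / A = 115400 / 2100 = 54.97 MPa.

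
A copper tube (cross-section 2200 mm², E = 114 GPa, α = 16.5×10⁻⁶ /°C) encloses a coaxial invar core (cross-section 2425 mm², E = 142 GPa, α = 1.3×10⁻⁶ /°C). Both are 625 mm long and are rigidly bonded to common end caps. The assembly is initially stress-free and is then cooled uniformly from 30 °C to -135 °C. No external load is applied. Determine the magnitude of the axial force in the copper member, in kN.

Equilibrium of a rigid end plate with no external load gives equal and opposite internal forces ±P in the two members. Since α_{copper} > α_{invar}, cooling drives the copper into tension and the invar into compression.
Setting the final lengths equal and cancelling L: (α₁ − α₂)ΔT = P/(A₁E₁) + P/(A₂E₂).
|α₁ − α₂|·ΔT = 15.2×10⁻⁶ × 165 = 0.002508.
1/(A₁E₁) + 1/(A₂E₂) = 1/(2200×114×10³) + 1/(2425×142×10³) = 6.891×10⁻⁹ N⁻¹.
So P = 0.002508 / 6.891×10⁻⁹ = 363.9 kN.

P ≈ 364 kN (tensile in the copper)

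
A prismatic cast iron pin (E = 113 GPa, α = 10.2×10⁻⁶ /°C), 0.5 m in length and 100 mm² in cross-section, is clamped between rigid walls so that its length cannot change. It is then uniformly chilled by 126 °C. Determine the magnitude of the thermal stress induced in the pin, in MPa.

σ ≈ 145 MPa (tensile)

The supports are rigid, so the total axial strain is zero. The restrained thermal strain is ε = αΔT = 10.2×10⁻⁶ × 126 = 1285.2×10⁻⁶.
Hence σ = E·αΔT = 113×10³ × 1285.2×10⁻⁶ = 145.2 MPa, tensile.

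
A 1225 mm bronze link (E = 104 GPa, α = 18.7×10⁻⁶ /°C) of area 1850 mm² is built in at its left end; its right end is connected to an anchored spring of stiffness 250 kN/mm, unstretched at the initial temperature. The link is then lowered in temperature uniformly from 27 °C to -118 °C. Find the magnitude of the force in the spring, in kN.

The unrestrained thermal change is αΔT L = 18.7×10⁻⁶ × 145 × 1225 = 3.322 mm.
With a force P in the spring, the elastic change of the link is PL/(AE) and that of the spring is P/k; compatibility requires their sum to equal δ_free.
So P = δ_free / [L/(AE) + 1/k] = 3.322 / [ 1225/(1850×104×10³) + 1/(250×10³) ].
P = 3.322 / 1.037×10⁻⁵ = 320400 N.

P ≈ 320 kN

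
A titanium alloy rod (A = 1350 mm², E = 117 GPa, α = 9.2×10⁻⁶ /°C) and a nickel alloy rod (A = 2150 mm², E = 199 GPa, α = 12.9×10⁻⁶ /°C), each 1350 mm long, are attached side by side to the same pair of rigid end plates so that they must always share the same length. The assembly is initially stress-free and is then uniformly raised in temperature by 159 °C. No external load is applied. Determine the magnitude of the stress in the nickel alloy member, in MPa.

σ ≈ 31.6 MPa (compressive)

Equilibrium of a rigid end plate with no external load gives equal and opposite internal forces ±P in the two members. Since α_{nickel alloy} > α_{titanium alloy}, heating drives the nickel alloy into compression and the titanium alloy into tension.
Setting the final lengths equal and cancelling L: (α₁ − α₂)ΔT = P/(A₁E₁) + P/(A₂E₂).
|α₁ − α₂|·ΔT = 3.7×10⁻⁶ × 159 = 0.0005883.
1/(A₁E₁) + 1/(A₂E₂) = 1/(1350×117×10³) + 1/(2150×199×10³) = 8.668×10⁻⁹ N⁻¹.
P = 0.0005883 / 8.668×10⁻⁹ = 67870 N = 67.87 kN.
σ_{nickel alloy} = P/A₂ = 67870/2150 = 31.57 MPa, compressive.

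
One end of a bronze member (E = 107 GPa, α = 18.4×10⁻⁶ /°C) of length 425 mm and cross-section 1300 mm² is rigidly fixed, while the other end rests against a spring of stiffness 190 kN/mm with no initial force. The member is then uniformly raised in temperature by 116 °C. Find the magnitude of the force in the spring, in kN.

The unrestrained thermal change is αΔT L = 18.4×10⁻⁶ × 116 × 425 = 0.9071 mm.
With a force P in the spring, the elastic change of the member is PL/(AE) and that of the spring is P/k; compatibility requires their sum to equal δ_free.
P [ L/(AE) + 1/k ] = δ_free → P [ 425/(1300×107×10³) + 1/(190×10³) ] = 0.9071.
P = 0.9071 / 8.319×10⁻⁶ = 109000 N.

P ≈ 109 kN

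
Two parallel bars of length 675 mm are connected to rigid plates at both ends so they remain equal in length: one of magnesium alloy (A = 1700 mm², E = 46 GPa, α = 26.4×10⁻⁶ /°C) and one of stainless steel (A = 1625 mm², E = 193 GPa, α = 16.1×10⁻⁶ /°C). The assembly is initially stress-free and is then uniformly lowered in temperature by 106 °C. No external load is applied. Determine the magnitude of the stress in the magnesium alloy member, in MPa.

σ ≈ 40.2 MPa (tensile)

Both members must finish at the same length. With the larger α, the magnesium alloy tends to over-contract; the plates restrain it, putting the magnesium alloy in tension and the stainless steel in compression. With no external load the two internal forces are equal and opposite, magnitude P.
Compatibility of the two members (thermal + elastic change equal): (α₁ − α₂)ΔT = P·[1/(A₁E₁) + 1/(A₂E₂)].
|α₁ − α₂|·ΔT = 10.3×10⁻⁶ × 106 = 0.001092.
1/(A₁E₁) + 1/(A₂E₂) = 1/(1700×46×10³) + 1/(1625×193×10³) = 1.598×10⁻⁸ N⁻¹.
P = 0.001092 / 1.598×10⁻⁸ = 68340 N = 68.34 kN.
σ_{magnesium alloy} = P/A₁ = 68340/1700 = 40.2 MPa, tensile.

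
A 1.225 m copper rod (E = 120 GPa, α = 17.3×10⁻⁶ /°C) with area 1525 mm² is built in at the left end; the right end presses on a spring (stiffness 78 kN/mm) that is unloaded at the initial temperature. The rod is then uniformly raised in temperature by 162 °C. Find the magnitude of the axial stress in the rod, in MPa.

σ ≈ 115 MPa (compressive)

Free thermal expansion: δ_free = αΔT L = 17.3×10⁻⁶ × 162 × 1225 = 3.433 mm.
Let P be the compressive force at the spring. The rod shortens elastically by PL/(AE) and the spring compresses by P/k; together these equal δ_free.
P [ L/(AE) + 1/k ] = δ_free → P [ 1225/(1525×120×10³) + 1/(78×10³) ] = 3.433.
P = 3.433 / 1.951×10⁻⁵ = 175900 N.
σ = P/A = 175900/1525 = 115.4 MPa.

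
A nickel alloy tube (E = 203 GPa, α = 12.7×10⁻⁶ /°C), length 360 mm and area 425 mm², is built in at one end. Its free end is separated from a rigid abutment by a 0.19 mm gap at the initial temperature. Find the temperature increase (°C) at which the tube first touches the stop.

The gap closes when αΔT L = 0.19 mm, since the tube is still unstressed at that instant.
ΔT = 0.19 / (12.7×10⁻⁶ × 360) = 41.56 °C.

ΔT ≈ 41.6 °C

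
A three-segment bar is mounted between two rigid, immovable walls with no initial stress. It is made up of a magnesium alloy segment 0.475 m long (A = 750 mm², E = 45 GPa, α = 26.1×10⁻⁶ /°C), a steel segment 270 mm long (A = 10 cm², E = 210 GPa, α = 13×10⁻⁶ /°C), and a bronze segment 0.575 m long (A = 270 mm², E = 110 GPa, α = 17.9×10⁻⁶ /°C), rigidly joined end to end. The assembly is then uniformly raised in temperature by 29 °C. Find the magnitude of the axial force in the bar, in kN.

With the walls removed the bar would change length by δ_free = Σ αᵢΔT Lᵢ = 26.1×10⁻⁶×29×475 + 13×10⁻⁶×29×270 + 17.9×10⁻⁶×29×575 = 0.7598 mm.
Since the ends are fixed, an axial force P builds up, equal in every segment, with P · Σ Lᵢ/(AᵢEᵢ) = δ_free.
Σ Lᵢ/(AᵢEᵢ) = 475/(750×45×10³) + 270/(1000×210×10³) + 575/(270×110×10³) = 3.472×10⁻⁵ mm/N.
So P = 0.7598 / 3.472×10⁻⁵ = 21.88 kN, compressive.

P ≈ 21.9 kN (compressive)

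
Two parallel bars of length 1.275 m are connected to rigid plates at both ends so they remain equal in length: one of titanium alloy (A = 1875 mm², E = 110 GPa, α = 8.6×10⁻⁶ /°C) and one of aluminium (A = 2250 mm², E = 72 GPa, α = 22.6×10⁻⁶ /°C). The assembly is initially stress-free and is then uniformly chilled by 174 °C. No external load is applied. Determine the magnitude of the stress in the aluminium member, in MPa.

σ ≈ 98.2 MPa (tensile)

Equilibrium of a rigid end plate with no external load gives equal and opposite internal forces ±P in the two members. Since α_{aluminium} > α_{titanium alloy}, cooling drives the aluminium into tension and the titanium alloy into compression.
Setting the final lengths equal and cancelling L: (α₁ − α₂)ΔT = P/(A₁E₁) + P/(A₂E₂).
|α₁ − α₂|·ΔT = 14×10⁻⁶ × 174 = 0.002436.
1/(A₁E₁) + 1/(A₂E₂) = 1/(1875×110×10³) + 1/(2250×72×10³) = 1.102×10⁻⁸ N⁻¹.
P = 0.002436 / 1.102×10⁻⁸ = 221000 N = 221 kN.
σ_{aluminium} = P/A₂ = 221000/2250 = 98.23 MPa, tensile.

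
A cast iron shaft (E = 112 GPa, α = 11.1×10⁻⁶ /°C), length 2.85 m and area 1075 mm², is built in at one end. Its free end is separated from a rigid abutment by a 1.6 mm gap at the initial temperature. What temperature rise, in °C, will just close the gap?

The gap closes when αΔT L = 1.6 mm, since the shaft is still unstressed at that instant.
So ΔT = g/(αL) = 1.6/(11.1×10⁻⁶ × 2850) = 50.58 °C.

ΔT ≈ 50.6 °C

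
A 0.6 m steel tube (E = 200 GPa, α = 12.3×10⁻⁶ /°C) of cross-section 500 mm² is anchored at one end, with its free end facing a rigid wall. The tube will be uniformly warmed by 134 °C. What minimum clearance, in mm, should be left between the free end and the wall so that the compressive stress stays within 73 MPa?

Free expansion if unrestrained: δ_free = αΔT L = 12.3×10⁻⁶ × 134 × 600 = 0.9889 mm.
A stress of 73 MPa corresponds to the wall pushing the tube back by σL/E = 73×600/(200×10³) = 0.219 mm.
So the gap has to take up the difference, g_min = δ_free − σL/E = 0.9889 − 0.219 = 0.7699 mm.

g ≈ 0.77 mm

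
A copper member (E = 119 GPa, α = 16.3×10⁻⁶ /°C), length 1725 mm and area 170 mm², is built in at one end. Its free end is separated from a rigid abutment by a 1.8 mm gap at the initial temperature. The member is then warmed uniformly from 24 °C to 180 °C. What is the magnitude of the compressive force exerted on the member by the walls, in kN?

Unrestrained expansion: δ_free = αΔT L = 16.3×10⁻⁶ × 156 × 1725 = 4.386 mm.
The gap closes (δ_free > 1.8 mm) and the wall then resists a further 4.386 − 1.8 = 2.586 mm of expansion.
Compatibility: PL/(AE) = 2.586 mm, so σ = P/A = E × (2.586/1725) = 178.4 MPa.
P = σA = 178.4 × 170 = 30.33 kN.

P ≈ 30.3 kN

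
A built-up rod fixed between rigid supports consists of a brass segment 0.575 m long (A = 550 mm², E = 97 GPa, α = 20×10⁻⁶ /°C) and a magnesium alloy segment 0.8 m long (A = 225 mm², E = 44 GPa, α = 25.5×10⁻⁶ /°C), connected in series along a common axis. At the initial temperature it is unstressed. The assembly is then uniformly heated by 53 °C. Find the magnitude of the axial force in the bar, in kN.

Free thermal expansion of the whole bar: Σ αᵢΔT Lᵢ = 20×10⁻⁶×53×575 + 25.5×10⁻⁶×53×800 = 1.691 mm.
The walls prevent any net length change, so an axial force P (same in every segment) develops. Compatibility: P · Σ Lᵢ/(AᵢEᵢ) = δ_free.
The series flexibility is Σ Lᵢ/(AᵢEᵢ) = 575/(550×97×10³) + 800/(225×44×10³) = 9.159×10⁻⁵ mm/N.
P = 1.691 / 9.159×10⁻⁵ = 18460 N = 18.46 kN, compressive.

P ≈ 18.5 kN (compressive)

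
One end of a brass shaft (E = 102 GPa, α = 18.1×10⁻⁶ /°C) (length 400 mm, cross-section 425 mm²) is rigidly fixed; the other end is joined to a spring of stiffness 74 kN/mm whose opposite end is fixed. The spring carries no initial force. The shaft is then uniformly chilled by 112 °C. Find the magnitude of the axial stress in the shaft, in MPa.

σ ≈ 83.9 MPa (tensile)

The unrestrained thermal change is αΔT L = 18.1×10⁻⁶ × 112 × 400 = 0.8109 mm.
With a force P in the spring, the elastic change of the shaft is PL/(AE) and that of the spring is P/k; compatibility requires their sum to equal δ_free.
P [ L/(AE) + 1/k ] = δ_free → P [ 400/(425×102×10³) + 1/(74×10³) ] = 0.8109.
P = 0.8109 / 2.274×10⁻⁵ = 35660 N.
σ = P/A = 35660/425 = 83.9 MPa.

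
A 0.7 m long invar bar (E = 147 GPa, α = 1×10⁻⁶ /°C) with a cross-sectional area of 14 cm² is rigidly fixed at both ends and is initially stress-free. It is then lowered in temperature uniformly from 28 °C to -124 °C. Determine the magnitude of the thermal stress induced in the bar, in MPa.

σ ≈ 22.3 MPa (tensile)

The supports are rigid, so the total axial strain is zero. The restrained thermal strain is ε = αΔT = 1×10⁻⁶ × 152 = 152×10⁻⁶.
σ = EαΔT = 147×10³ × 1×10⁻⁶ × 152 = 22.34 MPa (tensile; the bar is trying to contract).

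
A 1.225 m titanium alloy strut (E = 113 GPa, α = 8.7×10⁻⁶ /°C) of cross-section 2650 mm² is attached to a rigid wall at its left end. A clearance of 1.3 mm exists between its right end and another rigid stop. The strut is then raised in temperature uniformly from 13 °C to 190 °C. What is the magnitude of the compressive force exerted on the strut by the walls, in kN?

Unrestrained expansion: δ_free = αΔT L = 8.7×10⁻⁶ × 177 × 1225 = 1.886 mm.
This exceeds the 1.3 mm gap, so the wall pushes back. The portion of expansion that must be recovered elastically is δ_free − gap = 1.886 − 1.3 = 0.5864 mm.
So σ = E(δ_free − g)/L = 113×10³ × 0.5864/1225 = 54.09 MPa.
Force on the wall = σA = 54.09 × 2650 mm² = 143.3 kN.

P ≈ 143 kN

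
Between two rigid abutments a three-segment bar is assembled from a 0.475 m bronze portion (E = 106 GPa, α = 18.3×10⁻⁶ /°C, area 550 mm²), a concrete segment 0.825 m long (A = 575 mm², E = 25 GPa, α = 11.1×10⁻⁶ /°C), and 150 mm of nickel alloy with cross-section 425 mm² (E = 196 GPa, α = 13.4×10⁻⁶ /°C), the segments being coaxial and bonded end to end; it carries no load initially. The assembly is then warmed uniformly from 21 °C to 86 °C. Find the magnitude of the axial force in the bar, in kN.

P ≈ 19.2 kN (compressive)

With the walls removed the bar would change length by δ_free = Σ αᵢΔT Lᵢ = 18.3×10⁻⁶×65×475 + 11.1×10⁻⁶×65×825 + 13.4×10⁻⁶×65×150 = 1.291 mm.
Since the ends are fixed, an axial force P builds up, equal in every segment, with P · Σ Lᵢ/(AᵢEᵢ) = δ_free.
Σ Lᵢ/(AᵢEᵢ) = 475/(550×106×10³) + 825/(575×25×10³) + 150/(425×196×10³) = 6.734×10⁻⁵ mm/N.
So P = 1.291 / 6.734×10⁻⁵ = 19.17 kN, compressive.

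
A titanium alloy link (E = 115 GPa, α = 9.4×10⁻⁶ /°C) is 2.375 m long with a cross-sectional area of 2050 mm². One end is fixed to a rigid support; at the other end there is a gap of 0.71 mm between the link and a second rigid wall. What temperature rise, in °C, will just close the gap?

ΔT ≈ 31.8 °C

Contact occurs when the free expansion equals the gap: αΔT L = 0.71 mm.
So ΔT = g/(αL) = 0.71/(9.4×10⁻⁶ × 2375) = 31.8 °C.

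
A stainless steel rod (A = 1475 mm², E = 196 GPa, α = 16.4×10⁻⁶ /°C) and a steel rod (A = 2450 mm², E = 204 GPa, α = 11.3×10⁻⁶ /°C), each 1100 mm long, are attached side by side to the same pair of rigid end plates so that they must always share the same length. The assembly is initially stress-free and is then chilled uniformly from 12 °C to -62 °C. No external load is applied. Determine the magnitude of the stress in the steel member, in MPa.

σ ≈ 28.2 MPa (compressive)

Equilibrium of a rigid end plate with no external load gives equal and opposite internal forces ±P in the two members. Since α_{stainless steel} > α_{steel}, cooling drives the stainless steel into tension and the steel into compression.
Equating the net (thermal + elastic) strains gives |α₁ − α₂|·ΔT = P·[1/(A₁E₁) + 1/(A₂E₂)].
|α₁ − α₂|·ΔT = 5.1×10⁻⁶ × 74 = 0.0003774.
1/(A₁E₁) + 1/(A₂E₂) = 1/(1475×196×10³) + 1/(2450×204×10³) = 5.46×10⁻⁹ N⁻¹.
So P = 0.0003774 / 5.46×10⁻⁹ = 69.12 kN.
σ_{steel} = P/A₂ = 69120/2450 = 28.21 MPa, compressive.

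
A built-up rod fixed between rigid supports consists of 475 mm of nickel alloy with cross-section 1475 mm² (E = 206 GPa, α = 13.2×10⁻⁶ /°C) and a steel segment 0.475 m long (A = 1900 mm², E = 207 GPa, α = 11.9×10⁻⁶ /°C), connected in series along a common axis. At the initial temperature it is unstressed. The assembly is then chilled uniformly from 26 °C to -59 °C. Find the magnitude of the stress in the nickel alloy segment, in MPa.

With the walls removed the bar would change length by δ_free = Σ αᵢΔT Lᵢ = 13.2×10⁻⁶×85×475 + 11.9×10⁻⁶×85×475 = 1.013 mm.
The walls prevent any net length change, so an axial force P (same in every segment) develops. Compatibility: P · Σ Lᵢ/(AᵢEᵢ) = δ_free.
The series flexibility is Σ Lᵢ/(AᵢEᵢ) = 475/(1475×206×10³) + 475/(1900×207×10³) = 2.771×10⁻⁶ mm/N.
So P = 1.013 / 2.771×10⁻⁶ = 365.7 kN, tensile.
σ_{nickel alloy} = P / A = 365700 / 1475 = 247.9 MPa.

σ ≈ 248 MPa (tensile)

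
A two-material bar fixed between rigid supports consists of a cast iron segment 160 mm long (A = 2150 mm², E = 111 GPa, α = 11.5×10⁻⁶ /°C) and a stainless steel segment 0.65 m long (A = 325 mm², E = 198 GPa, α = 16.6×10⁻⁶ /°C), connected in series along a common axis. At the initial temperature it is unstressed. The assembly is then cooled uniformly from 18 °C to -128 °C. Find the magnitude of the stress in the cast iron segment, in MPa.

σ ≈ 79.6 MPa (tensile)

Free thermal contraction of the whole bar: Σ αᵢΔT Lᵢ = 11.5×10⁻⁶×146×160 + 16.6×10⁻⁶×146×650 = 1.844 mm.
The rigid supports impose zero overall length change; the single axial force P common to all segments must satisfy P Σ Lᵢ/(AᵢEᵢ) = δ_free.
Σ Lᵢ/(AᵢEᵢ) = 160/(2150×111×10³) + 650/(325×198×10³) = 1.077×10⁻⁵ mm/N.
Hence P = δ_free / Σ(L/AE) = 1.844/1.077×10⁻⁵ = 171.2 kN (tensile).
σ_{cast iron} = P / A = 171200 / 2150 = 79.62 MPa.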